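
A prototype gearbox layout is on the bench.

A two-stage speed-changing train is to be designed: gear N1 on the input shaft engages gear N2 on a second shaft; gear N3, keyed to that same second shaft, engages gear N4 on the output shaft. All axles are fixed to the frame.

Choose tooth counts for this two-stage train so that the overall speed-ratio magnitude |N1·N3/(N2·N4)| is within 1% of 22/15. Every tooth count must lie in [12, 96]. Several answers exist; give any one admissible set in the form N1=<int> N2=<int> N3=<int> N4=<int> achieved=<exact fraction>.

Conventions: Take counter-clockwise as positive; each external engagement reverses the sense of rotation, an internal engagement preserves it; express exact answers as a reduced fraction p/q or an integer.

2-stage fixed-axis compound train for ratio 22/15
target = 22/15 in lowest terms: an exact hit needs N1·N3 = k·22 and N2·N4 = k·15 for one integer k, every count in [12, 96]; additionally prefer no 1:1 stage (N1 ≠ N2, N3 ≠ N4)
k = 1…11: no 1:1-free in-range split of k·22 and k·15 into factor pairs; take k = 12
k = 12: N1·N3 = 264 = 12·22, N2·N4 = 180 = 15·12
achieved = 12·22/(15·12) = 22/15; |achieved − target| = 0 ≤ 11/750 ✓

N1=12 N2=15 N3=22 N4=12 achieved=22/15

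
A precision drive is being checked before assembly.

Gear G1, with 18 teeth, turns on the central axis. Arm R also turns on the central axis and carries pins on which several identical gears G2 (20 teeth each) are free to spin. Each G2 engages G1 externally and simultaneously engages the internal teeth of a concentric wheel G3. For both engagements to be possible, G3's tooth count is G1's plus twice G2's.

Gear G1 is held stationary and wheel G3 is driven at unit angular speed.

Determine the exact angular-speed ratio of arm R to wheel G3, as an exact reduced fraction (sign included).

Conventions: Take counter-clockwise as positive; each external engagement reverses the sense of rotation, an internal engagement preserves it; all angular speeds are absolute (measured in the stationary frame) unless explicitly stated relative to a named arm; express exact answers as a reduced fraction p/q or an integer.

29/38

topology: planetary set — G1 18T / G2 20T / G3 58T, arm = carrier (Willis)
ring teeth: 18 + 2·20 = 58
18(ω_sun−ω_arm) = −58(ω_ring−ω_arm),  ω_sun = 0, ω_ring = 1
18(0−ω_arm) = −58(1−ω_arm)  ⇒  76·ω_arm = 58  ⇒  ω_arm = 29/38
ω_out/ω_in = 29/38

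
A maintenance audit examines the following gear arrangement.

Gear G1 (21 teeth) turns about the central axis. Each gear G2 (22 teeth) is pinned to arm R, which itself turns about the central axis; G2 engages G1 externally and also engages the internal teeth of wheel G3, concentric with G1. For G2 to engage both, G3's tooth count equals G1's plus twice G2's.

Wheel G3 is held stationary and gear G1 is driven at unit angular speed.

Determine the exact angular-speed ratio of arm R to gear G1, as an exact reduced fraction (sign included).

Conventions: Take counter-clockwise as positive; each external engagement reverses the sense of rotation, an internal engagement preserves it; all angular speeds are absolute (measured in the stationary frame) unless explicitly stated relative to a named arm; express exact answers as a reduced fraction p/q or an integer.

recognized (axles ride arm R): planetary set, 21/22/65 teeth
ring teeth: 21 + 2·22 = 65
21(ω_sun−ω_arm) = −65(ω_ring−ω_arm),  ω_ring = 0, ω_sun = 1
21(1−ω_arm) = −65(0−ω_arm)  ⇒  86·ω_arm = 21  ⇒  ω_arm = 21/86
ω_out/ω_in = 21/86

21/86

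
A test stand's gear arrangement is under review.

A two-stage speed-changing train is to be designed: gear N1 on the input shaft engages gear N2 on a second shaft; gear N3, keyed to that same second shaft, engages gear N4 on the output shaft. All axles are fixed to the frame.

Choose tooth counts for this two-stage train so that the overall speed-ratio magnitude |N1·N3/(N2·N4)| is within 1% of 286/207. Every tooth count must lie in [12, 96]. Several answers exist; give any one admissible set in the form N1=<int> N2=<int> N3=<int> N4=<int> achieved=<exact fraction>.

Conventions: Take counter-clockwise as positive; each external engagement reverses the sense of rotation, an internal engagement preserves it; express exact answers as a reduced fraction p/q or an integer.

N1=13 N2=18 N3=44 N4=23 achieved=286/207

topology: fixed-axis compound train — 2 stages, target 286/207
target = 286/207 in lowest terms: an exact hit needs N1·N3 = k·286 and N2·N4 = k·207 for one integer k, every count in [12, 96]; additionally prefer no 1:1 stage (N1 ≠ N2, N3 ≠ N4)
k = 1: no 1:1-free in-range split of k·286 and k·207 into factor pairs; take k = 2
k = 2: N1·N3 = 572 = 13·44, N2·N4 = 414 = 18·23
achieved = 13·44/(18·23) = 286/207; |achieved − target| = 0 ≤ 143/10350 ✓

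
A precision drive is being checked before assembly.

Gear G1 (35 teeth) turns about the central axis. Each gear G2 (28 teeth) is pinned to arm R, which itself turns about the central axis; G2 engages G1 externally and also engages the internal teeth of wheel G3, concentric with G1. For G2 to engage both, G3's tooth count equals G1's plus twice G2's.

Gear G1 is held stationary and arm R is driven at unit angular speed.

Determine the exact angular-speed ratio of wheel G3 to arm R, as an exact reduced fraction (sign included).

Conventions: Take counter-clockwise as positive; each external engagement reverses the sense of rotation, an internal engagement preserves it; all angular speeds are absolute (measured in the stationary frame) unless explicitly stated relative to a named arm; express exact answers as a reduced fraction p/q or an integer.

18/13

recognized (axles ride arm R): planetary set, 35/28/91 teeth
ring teeth: 35 + 2·28 = 91
35(ω_sun−ω_arm) = −91(ω_ring−ω_arm),  ω_sun = 0, ω_arm = 1
ω_ring = 1 − (35/91)(0−1) = 18/13
ω_out/ω_in = 18/13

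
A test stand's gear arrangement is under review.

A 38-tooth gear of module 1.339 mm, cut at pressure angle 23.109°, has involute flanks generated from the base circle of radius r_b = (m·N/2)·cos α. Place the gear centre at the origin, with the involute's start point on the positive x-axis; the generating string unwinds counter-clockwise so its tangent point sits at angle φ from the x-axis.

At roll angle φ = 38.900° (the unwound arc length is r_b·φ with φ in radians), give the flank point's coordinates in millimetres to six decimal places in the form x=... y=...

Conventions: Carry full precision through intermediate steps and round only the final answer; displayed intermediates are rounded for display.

recognized (one wheel, involute flank): single-mesh tooth geometry, m = 1.339, N = 38
pitch radius r_p = m·N/2 = 1.339·38/2 = 25.441000
base radius r_b = r_p·cos α = 25.441000·cos 23.109° = 23.399611
roll angle φ = 38.900° = 0.67893308 rad
x = r_b·(cos φ + φ·sin φ) = 28.186891
y = r_b·(sin φ − φ·cos φ) = 2.330321

x=28.186891 y=2.330321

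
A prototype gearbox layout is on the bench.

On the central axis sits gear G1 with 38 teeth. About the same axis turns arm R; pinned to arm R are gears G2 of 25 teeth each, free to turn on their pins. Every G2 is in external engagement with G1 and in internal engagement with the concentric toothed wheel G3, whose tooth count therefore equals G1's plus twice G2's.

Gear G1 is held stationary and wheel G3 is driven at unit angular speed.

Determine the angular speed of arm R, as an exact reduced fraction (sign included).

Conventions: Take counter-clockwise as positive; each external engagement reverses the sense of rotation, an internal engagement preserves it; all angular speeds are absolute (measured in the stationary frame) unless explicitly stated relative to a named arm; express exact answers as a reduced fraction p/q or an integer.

44/63

topology: planetary set — G1 38T / G2 25T / G3 88T, arm = carrier (Willis)
ring teeth: 38 + 2·25 = 88
38(ω_sun−ω_arm) = −88(ω_ring−ω_arm),  ω_sun = 0, ω_ring = 1
38(0−ω_arm) = −88(1−ω_arm)  ⇒  126·ω_arm = 88  ⇒  ω_arm = 44/63
exact speed ratio = 44/63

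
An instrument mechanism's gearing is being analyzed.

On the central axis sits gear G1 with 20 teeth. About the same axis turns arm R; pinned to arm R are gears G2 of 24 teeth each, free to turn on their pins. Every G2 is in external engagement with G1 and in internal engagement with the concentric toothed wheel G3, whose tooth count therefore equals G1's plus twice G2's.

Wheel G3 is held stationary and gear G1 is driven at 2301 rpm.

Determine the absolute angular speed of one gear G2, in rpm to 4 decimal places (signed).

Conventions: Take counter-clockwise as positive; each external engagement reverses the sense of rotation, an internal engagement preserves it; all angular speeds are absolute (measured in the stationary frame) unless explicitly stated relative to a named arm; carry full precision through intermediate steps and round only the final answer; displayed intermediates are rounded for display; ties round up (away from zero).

-958.7500 rpm

planetary set (20T centre, 24T on arm, 68T internal) — Willis relation
normalise by the input: solve with ω_sun = 1, then scale by 2301 rpm
ring teeth: 20 + 2·24 = 68
20(ω_sun−ω_arm) = −68(ω_ring−ω_arm),  ω_ring = 0, ω_sun = 1
20(1−ω_arm) = −68(0−ω_arm)  ⇒  88·ω_arm = 20  ⇒  ω_arm = 5/22
sun–planet mesh: 20·(1−5/22) = −24·(ω_p−ω_arm)  ⇒  ω_p−ω_arm = -85/132
ω_p = 5/22 − 85/132 = -5/12
scale: ω_p = -5/12 × 2301 rpm = -958.7500 rpm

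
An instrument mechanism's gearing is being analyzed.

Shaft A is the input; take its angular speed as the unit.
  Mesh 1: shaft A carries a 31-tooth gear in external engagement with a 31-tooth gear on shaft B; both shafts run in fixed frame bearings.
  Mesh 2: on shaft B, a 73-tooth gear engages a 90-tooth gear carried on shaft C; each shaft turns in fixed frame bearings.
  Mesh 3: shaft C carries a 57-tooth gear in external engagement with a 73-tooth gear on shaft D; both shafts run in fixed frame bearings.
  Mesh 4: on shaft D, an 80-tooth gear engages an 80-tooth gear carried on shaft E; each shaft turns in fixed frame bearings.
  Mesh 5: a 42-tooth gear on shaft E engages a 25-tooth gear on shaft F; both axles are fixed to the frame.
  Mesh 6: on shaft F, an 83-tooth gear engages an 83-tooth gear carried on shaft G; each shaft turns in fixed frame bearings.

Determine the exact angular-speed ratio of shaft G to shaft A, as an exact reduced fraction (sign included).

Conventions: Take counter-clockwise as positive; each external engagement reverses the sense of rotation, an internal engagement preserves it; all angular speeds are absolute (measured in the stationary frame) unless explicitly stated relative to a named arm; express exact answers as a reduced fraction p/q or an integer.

133/125

class = fixed-axis compound train [6 meshes; 6 ratios multiply, 6 sense flips]
mesh 1 [31T→31T]: running ratio 1, sense −
mesh 2 [73T→90T]: running ratio 73/90, sense +
mesh 3 [57T→73T]: running ratio 19/30, sense −
mesh 4 [80T→80T]: running ratio 19/30, sense +
mesh 5 [42T→25T]: running ratio 133/125, sense −
mesh 6 [83T→83T]: running ratio 133/125, sense +
ω_out/ω_in = 133/125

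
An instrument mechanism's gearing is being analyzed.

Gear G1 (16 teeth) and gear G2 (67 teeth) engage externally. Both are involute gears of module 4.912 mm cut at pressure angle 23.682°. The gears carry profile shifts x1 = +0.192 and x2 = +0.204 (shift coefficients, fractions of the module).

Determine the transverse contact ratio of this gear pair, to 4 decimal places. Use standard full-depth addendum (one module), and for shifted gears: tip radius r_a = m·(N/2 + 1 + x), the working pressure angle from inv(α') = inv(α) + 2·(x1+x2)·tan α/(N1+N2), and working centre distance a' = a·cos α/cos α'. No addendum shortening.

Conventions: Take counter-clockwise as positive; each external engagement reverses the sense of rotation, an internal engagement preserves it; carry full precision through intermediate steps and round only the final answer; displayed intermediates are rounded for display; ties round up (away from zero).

recognized (one external pair, fixed centres): single-mesh tooth geometry, m = 4.912, N1 = 16, N2 = 67
base radii: r_b1 = 35.986838, r_b2 = 150.694883
tip radii: r_a1 = 45.151104, r_a2 = 170.466048
inv(α') = inv(23.682°) + 2·(+0.192+0.204)·tan α/(16+67) = 0.02945094  ⇒  α' = 24.86094°
a' = a·cos α / cos α' = 203.8480·cos 23.682°/cos 24.86094° = 205.748239
action lengths: √(r_a1²−r_b1²) = 27.268475, √(r_a2²−r_b2²) = 79.685167
base pitch p_b = π·m·cos α = 14.131998
CR = (27.268475 + 79.685167 − 205.748239·sin 24.86094°)/14.131998 = 1.447319
contact ratio ≈ 1.4473

1.4473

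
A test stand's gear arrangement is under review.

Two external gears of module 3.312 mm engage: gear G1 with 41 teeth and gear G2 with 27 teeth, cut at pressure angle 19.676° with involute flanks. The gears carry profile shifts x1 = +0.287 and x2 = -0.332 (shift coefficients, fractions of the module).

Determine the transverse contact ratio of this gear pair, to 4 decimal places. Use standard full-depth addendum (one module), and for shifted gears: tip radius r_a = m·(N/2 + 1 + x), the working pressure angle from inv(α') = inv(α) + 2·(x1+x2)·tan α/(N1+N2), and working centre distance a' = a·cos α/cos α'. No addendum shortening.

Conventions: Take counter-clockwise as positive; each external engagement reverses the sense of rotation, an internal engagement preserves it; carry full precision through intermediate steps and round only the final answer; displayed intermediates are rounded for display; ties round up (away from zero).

topology: single-mesh involute geometry — m = 3.312, 41T/27T pair
base radii: r_b1 = 63.931666, r_b2 = 42.101341
tip radii: r_a1 = 72.158544, r_a2 = 46.924416
inv(α') = inv(19.676°) + 2·(+0.287-0.332)·tan α/(41+27) = 0.01369508  ⇒  α' = 19.46140°
a' = a·cos α / cos α' = 112.6080·cos 19.676°/cos 19.46140° = 112.458177
action lengths: √(r_a1²−r_b1²) = 33.460389, √(r_a2²−r_b2²) = 20.721436
base pitch p_b = π·m·cos α = 9.797427
CR = (33.460389 + 20.721436 − 112.458177·sin 19.46140°)/9.797427 = 1.705951
contact ratio ≈ 1.7060

1.7060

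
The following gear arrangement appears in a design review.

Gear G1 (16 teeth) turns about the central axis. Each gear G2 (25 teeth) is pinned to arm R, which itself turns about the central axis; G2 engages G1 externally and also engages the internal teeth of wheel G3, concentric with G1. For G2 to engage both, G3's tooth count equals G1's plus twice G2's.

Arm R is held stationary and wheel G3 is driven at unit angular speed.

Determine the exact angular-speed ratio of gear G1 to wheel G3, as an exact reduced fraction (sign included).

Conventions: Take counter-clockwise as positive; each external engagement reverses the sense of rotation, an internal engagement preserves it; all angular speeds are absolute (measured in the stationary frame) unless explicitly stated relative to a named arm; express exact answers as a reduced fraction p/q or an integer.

-33/8

class = planetary set [G3 = 16+2·25 = 66; Willis about the carrier]
ring teeth: 16 + 2·25 = 66
16(ω_sun−ω_arm) = −66(ω_ring−ω_arm),  ω_arm = 0, ω_ring = 1
ω_sun = 0 − (66/16)(1−0) = -33/8
ω_out/ω_in = -33/8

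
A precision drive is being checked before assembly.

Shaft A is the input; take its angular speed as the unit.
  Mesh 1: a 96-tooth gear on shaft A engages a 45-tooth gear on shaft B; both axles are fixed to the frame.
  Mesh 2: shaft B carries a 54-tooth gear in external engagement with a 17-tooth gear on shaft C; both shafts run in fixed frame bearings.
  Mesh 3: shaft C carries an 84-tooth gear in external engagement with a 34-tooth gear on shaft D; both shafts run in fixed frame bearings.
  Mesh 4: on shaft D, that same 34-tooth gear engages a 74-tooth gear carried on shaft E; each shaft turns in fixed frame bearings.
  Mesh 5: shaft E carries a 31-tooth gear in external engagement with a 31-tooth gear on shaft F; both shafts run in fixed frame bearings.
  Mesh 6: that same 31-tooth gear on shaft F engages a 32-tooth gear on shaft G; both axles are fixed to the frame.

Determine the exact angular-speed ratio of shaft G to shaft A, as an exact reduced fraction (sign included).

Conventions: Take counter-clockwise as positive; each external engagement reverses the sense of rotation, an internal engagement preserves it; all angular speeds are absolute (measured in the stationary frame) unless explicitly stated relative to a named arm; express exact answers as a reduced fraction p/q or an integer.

23436/3145

class = fixed-axis compound train [6 meshes; 6 ratios multiply, 6 sense flips]
mesh 1 [96T→45T]: running ratio 32/15, sense −
mesh 2 [54T→17T]: running ratio 576/85, sense +
mesh 3 [84T→34T]: running ratio 24192/1445, sense −
mesh 4 [34T→74T]: running ratio 24192/3145, sense +
mesh 5 [31T→31T]: running ratio 24192/3145, sense −
mesh 6 [31T→32T]: running ratio 23436/3145, sense +
ω_out/ω_in = 23436/3145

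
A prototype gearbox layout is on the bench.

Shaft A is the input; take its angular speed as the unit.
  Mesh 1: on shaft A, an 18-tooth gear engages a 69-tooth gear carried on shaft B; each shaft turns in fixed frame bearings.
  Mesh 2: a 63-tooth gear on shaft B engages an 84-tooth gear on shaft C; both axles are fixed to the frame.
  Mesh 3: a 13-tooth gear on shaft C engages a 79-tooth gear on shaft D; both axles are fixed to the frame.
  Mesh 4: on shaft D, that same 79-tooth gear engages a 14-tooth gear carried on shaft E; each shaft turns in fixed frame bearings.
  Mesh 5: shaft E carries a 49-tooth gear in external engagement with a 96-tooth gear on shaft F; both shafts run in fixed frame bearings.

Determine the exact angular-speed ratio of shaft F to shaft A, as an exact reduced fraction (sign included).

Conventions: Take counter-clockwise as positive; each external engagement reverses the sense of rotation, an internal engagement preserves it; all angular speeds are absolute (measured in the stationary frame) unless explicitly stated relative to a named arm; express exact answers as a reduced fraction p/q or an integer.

class = fixed-axis compound train [5 meshes; 5 ratios multiply, 5 sense flips]
mesh 1 [18T→69T]: running ratio 6/23, sense −
mesh 2 [63T→84T]: running ratio 9/46, sense +
mesh 3 [13T→79T]: running ratio 117/3634, sense −
mesh 4 [79T→14T]: running ratio 117/644, sense +
mesh 5 [49T→96T]: running ratio 273/2944, sense −
ω_out/ω_in = -273/2944

-273/2944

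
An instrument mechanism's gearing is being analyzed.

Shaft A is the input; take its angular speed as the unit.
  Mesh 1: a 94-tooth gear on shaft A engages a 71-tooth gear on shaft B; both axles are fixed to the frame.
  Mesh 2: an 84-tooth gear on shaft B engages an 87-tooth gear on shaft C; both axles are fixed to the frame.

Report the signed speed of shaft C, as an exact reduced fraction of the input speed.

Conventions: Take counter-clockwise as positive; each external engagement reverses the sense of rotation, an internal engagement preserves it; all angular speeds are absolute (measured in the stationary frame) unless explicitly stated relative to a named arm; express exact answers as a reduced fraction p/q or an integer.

2-mesh fixed-axis compound train (all bearings frame-fixed)
mesh 1 [94T→71T]: |ω|/ω_in = 1×94/71 = 94/71, sense flips to −
mesh 2 [84T→87T]: |ω|/ω_in = (94/71)×84/87 = 2632/2059, sense flips to +
signed output speed (× input speed) = 2632/2059

2632/2059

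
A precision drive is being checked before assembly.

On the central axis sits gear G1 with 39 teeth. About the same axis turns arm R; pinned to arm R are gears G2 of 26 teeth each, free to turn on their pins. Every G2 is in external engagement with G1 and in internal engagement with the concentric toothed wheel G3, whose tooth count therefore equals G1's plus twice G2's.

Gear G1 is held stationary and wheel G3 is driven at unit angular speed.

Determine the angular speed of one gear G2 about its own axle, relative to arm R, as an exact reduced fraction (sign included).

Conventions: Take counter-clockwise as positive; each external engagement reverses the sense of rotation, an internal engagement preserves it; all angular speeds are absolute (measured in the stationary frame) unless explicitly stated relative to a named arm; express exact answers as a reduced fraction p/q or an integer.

21/20

planetary set (39T centre, 26T on arm, 91T internal) — Willis relation
ring teeth: 39 + 2·26 = 91
39(ω_sun−ω_arm) = −91(ω_ring−ω_arm),  ω_sun = 0, ω_ring = 1
39(0−ω_arm) = −91(1−ω_arm)  ⇒  130·ω_arm = 91  ⇒  ω_arm = 7/10
sun–planet mesh: 39·(0−7/10) = −26·(ω_p−ω_arm)  ⇒  ω_p−ω_arm = 21/20
exact speed ratio = 21/20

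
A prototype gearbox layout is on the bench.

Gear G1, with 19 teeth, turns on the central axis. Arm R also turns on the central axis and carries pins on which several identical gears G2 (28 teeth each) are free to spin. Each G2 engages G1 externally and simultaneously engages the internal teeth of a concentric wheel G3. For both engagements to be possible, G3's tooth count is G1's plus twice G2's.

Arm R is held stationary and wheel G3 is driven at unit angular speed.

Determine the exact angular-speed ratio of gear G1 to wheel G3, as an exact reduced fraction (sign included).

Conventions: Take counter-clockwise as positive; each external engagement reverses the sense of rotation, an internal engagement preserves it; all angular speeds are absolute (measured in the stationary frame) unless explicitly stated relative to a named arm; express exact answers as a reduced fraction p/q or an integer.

topology: planetary set — G1 19T / G2 28T / G3 75T, arm = carrier (Willis)
ring teeth: 19 + 2·28 = 75
19(ω_sun−ω_arm) = −75(ω_ring−ω_arm),  ω_arm = 0, ω_ring = 1
ω_sun = 0 − (75/19)(1−0) = -75/19
ω_out/ω_in = -75/19

-75/19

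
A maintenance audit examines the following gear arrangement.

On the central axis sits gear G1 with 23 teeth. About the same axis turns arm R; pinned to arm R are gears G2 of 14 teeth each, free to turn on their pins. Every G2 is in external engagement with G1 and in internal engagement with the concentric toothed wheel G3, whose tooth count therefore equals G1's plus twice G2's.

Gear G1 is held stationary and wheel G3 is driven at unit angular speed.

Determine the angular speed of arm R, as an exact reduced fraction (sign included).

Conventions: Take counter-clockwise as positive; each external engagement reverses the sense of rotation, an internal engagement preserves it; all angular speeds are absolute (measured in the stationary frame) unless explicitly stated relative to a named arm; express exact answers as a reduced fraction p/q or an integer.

51/74

planetary set (23T centre, 14T on arm, 51T internal) — Willis relation
ring teeth: 23 + 2·14 = 51
23(ω_sun−ω_arm) = −51(ω_ring−ω_arm),  ω_sun = 0, ω_ring = 1
23(0−ω_arm) = −51(1−ω_arm)  ⇒  74·ω_arm = 51  ⇒  ω_arm = 51/74
exact speed ratio = 51/74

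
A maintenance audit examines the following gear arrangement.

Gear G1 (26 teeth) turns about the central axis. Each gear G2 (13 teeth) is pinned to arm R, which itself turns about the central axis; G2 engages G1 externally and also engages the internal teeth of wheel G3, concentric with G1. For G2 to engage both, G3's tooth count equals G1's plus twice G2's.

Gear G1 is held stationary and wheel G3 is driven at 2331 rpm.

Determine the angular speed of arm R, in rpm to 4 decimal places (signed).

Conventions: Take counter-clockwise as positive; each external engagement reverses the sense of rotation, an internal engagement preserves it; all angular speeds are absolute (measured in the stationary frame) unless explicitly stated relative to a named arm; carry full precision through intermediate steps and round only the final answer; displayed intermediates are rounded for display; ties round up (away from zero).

+1554.0000 rpm

class = planetary set [G3 = 26+2·13 = 52; Willis about the carrier]
normalise by the input: solve with ω_ring = 1, then scale by 2331 rpm
ring teeth: 26 + 2·13 = 52
26(ω_sun−ω_arm) = −52(ω_ring−ω_arm),  ω_sun = 0, ω_ring = 1
26(0−ω_arm) = −52(1−ω_arm)  ⇒  78·ω_arm = 52  ⇒  ω_arm = 2/3
scale: ω_arm = 2/3 × 2331 rpm = +1554.0000 rpm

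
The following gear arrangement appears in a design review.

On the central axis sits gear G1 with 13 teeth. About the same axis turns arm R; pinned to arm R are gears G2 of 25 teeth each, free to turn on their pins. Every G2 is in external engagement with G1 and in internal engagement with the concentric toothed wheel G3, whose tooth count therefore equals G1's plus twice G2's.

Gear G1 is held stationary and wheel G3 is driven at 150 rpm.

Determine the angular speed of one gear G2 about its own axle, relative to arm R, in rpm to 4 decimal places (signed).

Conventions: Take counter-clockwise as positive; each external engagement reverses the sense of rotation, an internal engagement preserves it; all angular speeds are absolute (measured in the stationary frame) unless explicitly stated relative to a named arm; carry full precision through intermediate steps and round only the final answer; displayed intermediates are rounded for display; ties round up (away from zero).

class = planetary set [G3 = 13+2·25 = 63; Willis about the carrier]
normalise by the input: solve with ω_ring = 1, then scale by 150 rpm
ring teeth: 13 + 2·25 = 63
13(ω_sun−ω_arm) = −63(ω_ring−ω_arm),  ω_sun = 0, ω_ring = 1
13(0−ω_arm) = −63(1−ω_arm)  ⇒  76·ω_arm = 63  ⇒  ω_arm = 63/76
sun–planet mesh: 13·(0−63/76) = −25·(ω_p−ω_arm)  ⇒  ω_p−ω_arm = 819/1900
scale: ω_p−ω_arm = 819/1900 × 150 rpm = +64.6579 rpm

+64.6579 rpm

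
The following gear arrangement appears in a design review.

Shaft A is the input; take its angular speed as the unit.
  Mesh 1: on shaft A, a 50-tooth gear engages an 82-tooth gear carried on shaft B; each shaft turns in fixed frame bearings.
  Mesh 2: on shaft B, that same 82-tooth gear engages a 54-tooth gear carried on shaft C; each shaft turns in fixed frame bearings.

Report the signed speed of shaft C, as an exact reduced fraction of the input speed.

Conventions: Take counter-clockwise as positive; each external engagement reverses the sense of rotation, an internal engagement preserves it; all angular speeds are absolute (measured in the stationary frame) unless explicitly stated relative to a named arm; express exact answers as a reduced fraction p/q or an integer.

25/27

2-mesh fixed-axis compound train (all bearings frame-fixed)
mesh 1 [50T→82T]: |ω|/ω_in = 1×50/82 = 25/41, sense flips to −
mesh 2 [82T→54T]: |ω|/ω_in = (25/41)×82/54 = 25/27, sense flips to +
signed output speed (× input speed) = 25/27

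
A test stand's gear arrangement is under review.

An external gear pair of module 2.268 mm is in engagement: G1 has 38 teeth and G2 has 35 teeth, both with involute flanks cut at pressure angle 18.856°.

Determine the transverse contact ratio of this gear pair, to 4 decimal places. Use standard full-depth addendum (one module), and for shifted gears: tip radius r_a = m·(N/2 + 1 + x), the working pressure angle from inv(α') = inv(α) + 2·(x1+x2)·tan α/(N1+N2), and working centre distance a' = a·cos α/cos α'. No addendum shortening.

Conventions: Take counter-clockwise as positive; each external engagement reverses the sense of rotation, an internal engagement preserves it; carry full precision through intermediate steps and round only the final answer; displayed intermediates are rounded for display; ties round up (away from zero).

1.7515

recognized (one external pair, fixed centres): single-mesh tooth geometry, m = 2.268, N1 = 38, N2 = 35
base radii: r_b1 = 40.779417, r_b2 = 37.559990
tip radii: r_a1 = 45.360000, r_a2 = 41.958000
no profile shift: α' = α, a' = a
action lengths: √(r_a1²−r_b1²) = 19.863754, √(r_a2²−r_b2²) = 18.700827
base pitch p_b = π·m·cos α = 6.742754
CR = (19.863754 + 18.700827 − 82.782000·sin 18.85600°)/6.742754 = 1.751540
contact ratio ≈ 1.7515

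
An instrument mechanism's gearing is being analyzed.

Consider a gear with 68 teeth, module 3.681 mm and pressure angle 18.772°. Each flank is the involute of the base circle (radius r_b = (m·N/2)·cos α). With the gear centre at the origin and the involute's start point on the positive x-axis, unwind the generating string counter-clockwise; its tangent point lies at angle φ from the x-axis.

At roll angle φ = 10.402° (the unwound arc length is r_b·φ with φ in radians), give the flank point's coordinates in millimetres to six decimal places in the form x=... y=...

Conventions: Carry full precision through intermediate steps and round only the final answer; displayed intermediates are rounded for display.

single-mesh involute tooth geometry (68T wheel at module 3.681)
pitch radius r_p = m·N/2 = 3.681·68/2 = 125.154000
base radius r_b = r_p·cos α = 125.154000·cos 18.772° = 118.496638
roll angle φ = 10.402° = 0.18154915 rad
x = r_b·(cos φ + φ·sin φ) = 120.433406
y = r_b·(sin φ − φ·cos φ) = 0.235578

x=120.433406 y=0.235578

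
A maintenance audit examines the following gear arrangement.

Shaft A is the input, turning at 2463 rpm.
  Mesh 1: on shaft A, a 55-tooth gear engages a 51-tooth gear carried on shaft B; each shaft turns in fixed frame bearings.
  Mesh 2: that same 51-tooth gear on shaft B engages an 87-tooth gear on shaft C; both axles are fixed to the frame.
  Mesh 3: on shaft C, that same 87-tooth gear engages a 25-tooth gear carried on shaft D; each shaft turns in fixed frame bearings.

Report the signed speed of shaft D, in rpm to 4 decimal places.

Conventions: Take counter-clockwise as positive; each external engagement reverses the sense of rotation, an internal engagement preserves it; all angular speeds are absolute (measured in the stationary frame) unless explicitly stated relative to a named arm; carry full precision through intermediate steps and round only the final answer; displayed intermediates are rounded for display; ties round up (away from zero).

-5418.6000 rpm

class = fixed-axis compound train [3 meshes; 3 ratios multiply, 3 sense flips]
mesh 1 [55T→51T]: ω = 2463.0000×55/51 = 2656.1765 rpm, sense flips to −
mesh 2 [51T→87T]: ω = 2656.1765×51/87 = 1557.0690 rpm, sense flips to +
mesh 3 [87T→25T]: ω = 1557.0690×87/25 = 5418.6000 rpm, sense flips to −
signed output speed = -5418.6000 rpm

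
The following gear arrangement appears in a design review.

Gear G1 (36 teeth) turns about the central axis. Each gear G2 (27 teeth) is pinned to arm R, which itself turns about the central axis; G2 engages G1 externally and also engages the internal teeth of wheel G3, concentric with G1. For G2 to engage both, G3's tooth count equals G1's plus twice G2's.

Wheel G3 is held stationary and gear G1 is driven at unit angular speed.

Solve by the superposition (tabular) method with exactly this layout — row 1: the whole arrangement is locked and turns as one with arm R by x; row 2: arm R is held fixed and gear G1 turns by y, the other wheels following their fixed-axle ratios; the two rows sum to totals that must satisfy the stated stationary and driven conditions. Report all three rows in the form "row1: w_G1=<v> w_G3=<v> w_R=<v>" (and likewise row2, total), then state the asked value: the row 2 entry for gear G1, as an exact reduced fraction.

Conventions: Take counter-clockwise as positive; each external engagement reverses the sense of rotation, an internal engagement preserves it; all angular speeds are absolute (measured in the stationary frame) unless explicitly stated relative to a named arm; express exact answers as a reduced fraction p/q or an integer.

planetary set (36T centre, 27T on arm, 90T internal) — Willis relation
row 1 (train locked, turned with arm): all members turn x
superposition row 2 [arm held]: sun y, ring −(36/90)·y, arm 0
boundary: total ω_ring = x − (36/90)·y = 0 and total ω_sun = x + y = 1  ⇒  y = 5/7, x = 2/7
row 2 ring = −(36/90)·5/7 = -2/7
totals (row 1 + row 2): sun 2/7 + 5/7 = 1, ring 2/7 + (-2/7) = 0, arm 2/7 + 0 = 2/7
asked cell (row2, sun) = 5/7

row1: w_G1=2/7 w_G3=2/7 w_R=2/7
row2: w_G1=5/7 w_G3=-2/7 w_R=0
total: w_G1=1 w_G3=0 w_R=2/7
asked value: 5/7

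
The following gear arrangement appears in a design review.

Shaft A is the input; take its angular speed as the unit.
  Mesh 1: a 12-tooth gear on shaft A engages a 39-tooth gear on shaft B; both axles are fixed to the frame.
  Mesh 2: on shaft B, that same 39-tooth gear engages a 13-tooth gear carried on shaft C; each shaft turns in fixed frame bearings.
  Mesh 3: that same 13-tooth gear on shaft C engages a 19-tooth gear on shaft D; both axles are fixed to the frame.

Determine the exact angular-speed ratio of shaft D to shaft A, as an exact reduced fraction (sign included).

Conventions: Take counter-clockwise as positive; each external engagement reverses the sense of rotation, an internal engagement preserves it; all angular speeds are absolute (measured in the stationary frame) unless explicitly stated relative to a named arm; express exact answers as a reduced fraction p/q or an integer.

class = fixed-axis compound train [3 meshes; 3 ratios multiply, 3 sense flips]
mesh 1 [12T→39T]: running ratio 4/13, sense −
mesh 2 [39T→13T]: running ratio 12/13, sense +
mesh 3 [13T→19T]: running ratio 12/19, sense −
ω_out/ω_in = -12/19

-12/19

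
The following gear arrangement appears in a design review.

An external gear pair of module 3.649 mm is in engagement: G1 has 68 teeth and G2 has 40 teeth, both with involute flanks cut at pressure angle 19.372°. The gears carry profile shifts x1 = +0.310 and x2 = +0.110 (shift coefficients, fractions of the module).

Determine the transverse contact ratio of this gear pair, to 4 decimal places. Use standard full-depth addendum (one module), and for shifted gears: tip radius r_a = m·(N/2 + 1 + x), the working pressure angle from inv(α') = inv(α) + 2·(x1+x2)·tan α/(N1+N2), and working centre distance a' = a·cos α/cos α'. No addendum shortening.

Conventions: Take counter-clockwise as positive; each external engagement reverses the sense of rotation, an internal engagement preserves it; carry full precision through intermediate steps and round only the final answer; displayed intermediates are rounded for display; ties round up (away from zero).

recognized (one external pair, fixed centres): single-mesh tooth geometry, m = 3.649, N1 = 68, N2 = 40
base radii: r_b1 = 117.041987, r_b2 = 68.848228
tip radii: r_a1 = 128.846190, r_a2 = 77.030390
inv(α') = inv(19.372°) + 2·(+0.310+0.110)·tan α/(68+40) = 0.01623592  ⇒  α' = 20.55873°
a' = a·cos α / cos α' = 197.0460·cos 19.372°/cos 20.55873° = 198.534326
action lengths: √(r_a1²−r_b1²) = 53.874984, √(r_a2²−r_b2²) = 34.548553
base pitch p_b = π·m·cos α = 10.814654
CR = (53.874984 + 34.548553 − 198.534326·sin 20.55873°)/10.814654 = 1.729576
contact ratio ≈ 1.7296

1.7296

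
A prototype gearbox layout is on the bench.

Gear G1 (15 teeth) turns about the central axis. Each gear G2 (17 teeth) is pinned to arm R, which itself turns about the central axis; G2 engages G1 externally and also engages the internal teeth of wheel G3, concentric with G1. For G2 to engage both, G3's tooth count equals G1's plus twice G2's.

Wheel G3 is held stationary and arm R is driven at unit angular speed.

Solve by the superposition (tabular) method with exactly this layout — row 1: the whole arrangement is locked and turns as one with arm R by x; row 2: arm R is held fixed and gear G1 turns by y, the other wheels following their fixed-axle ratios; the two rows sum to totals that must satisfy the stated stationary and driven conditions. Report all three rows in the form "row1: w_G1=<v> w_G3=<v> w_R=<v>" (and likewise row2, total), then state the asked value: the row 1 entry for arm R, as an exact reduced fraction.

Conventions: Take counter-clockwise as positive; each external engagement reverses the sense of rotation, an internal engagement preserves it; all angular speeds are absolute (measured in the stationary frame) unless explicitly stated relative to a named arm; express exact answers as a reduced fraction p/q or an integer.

row1: w_G1=1 w_G3=1 w_R=1
row2: w_G1=49/15 w_G3=-1 w_R=0
total: w_G1=64/15 w_G3=0 w_R=1
asked value: 1

class = planetary set [G3 = 15+2·17 = 49; Willis about the carrier]
row 1: whole set turns with the arm by x
superposition row 2 [arm held]: sun y, ring −(15/49)·y, arm 0
boundary: total ω_ring = x − (15/49)·y = 0 and total ω_arm = x = 1  ⇒  y = 49/15, x = 1
row 2 ring = −(15/49)·49/15 = -1
totals (row 1 + row 2): sun 1 + 49/15 = 64/15, ring 1 + (-1) = 0, arm 1 + 0 = 1
asked cell (row1, arm) = 1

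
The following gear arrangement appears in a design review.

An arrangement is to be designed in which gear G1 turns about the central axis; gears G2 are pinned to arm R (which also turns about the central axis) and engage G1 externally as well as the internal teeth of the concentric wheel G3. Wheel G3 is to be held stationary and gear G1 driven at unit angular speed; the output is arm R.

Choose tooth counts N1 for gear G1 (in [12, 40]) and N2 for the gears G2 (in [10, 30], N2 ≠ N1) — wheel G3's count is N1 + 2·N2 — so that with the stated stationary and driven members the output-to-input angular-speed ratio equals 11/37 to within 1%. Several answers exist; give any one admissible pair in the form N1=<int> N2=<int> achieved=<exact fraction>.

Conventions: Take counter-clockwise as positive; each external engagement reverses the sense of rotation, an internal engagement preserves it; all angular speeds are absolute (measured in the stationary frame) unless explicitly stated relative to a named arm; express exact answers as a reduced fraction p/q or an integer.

design class (target 11/37): planetary set
Willis with ω_ring = 0: ω_arm/ω_sun = N1/(N1+N3); set equal to 11/37  ⇒  N3/N1 = 1/(11/37) − 1 = 26/11
N3 = N1 + 2·N2  ⇒  N2/N1 = (N3/N1 − 1)/2 = (26/11 − 1)/2 = 15/22
smallest multiple with N1 ≥ 12 and N2 ≥ 10: k = 1  ⇒  N1 = 1·22 = 22, N2 = 1·15 = 15 (N1 ≤ 40, N2 ≤ 30, N2 ≠ N1 ✓), N3 = 22 + 2·15 = 52
check: N1/(N1+N3) with N1 = 22, N3 = 52 gives 11/37; |achieved − target| = 0 ≤ 11/3700 ✓

N1=22 N2=15 achieved=11/37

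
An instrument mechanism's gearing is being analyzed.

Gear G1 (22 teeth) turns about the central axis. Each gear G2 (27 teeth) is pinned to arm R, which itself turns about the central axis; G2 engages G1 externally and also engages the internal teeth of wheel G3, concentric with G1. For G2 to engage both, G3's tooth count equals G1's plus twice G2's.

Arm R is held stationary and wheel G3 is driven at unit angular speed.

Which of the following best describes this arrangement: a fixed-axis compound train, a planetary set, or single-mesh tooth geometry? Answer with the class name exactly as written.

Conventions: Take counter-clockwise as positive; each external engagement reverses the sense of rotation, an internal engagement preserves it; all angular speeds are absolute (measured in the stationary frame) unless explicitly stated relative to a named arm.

planetary set

planetary set (22T centre, 27T on arm, 76T internal) — Willis relation
classification: planetary set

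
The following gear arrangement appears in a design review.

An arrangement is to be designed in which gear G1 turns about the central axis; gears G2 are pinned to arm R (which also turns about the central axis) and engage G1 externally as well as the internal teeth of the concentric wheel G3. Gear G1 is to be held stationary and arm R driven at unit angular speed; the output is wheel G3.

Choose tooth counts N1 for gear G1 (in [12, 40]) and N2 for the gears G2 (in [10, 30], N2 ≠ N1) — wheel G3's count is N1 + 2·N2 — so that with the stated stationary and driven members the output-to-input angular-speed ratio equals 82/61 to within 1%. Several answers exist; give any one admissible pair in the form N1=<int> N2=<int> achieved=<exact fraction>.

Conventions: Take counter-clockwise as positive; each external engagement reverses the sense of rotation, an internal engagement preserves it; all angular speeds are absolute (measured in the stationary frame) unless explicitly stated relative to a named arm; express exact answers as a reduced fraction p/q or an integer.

topology: planetary set — design target 82/61, arm = carrier (Willis)
Willis with ω_sun = 0: ω_ring/ω_arm = (N1+N3)/N3; set equal to 82/61  ⇒  N3/N1 = 1/(82/61 − 1) = 61/21
N3 = N1 + 2·N2  ⇒  N2/N1 = (N3/N1 − 1)/2 = (61/21 − 1)/2 = 20/21
smallest multiple with N1 ≥ 12 and N2 ≥ 10: k = 1  ⇒  N1 = 1·21 = 21, N2 = 1·20 = 20 (N1 ≤ 40, N2 ≤ 30, N2 ≠ N1 ✓), N3 = 21 + 2·20 = 61
check: (N1+N3)/N3 with N1 = 21, N3 = 61 gives 82/61; |achieved − target| = 0 ≤ 41/3050 ✓

N1=21 N2=20 achieved=82/61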